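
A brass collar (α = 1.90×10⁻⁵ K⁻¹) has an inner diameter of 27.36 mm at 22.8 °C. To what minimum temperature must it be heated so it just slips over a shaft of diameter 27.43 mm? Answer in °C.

Required Δd = 27.43 − 27.36 = 0.07 mm
Δd = αd₀ΔT ⇒ ΔT = Δd/(αd₀) = 0.07 / (1.90×10⁻⁵ × 27.36) = 134.66 K
T_min = 22.8 + 134.66 = 157.46 °C

T = 157 °C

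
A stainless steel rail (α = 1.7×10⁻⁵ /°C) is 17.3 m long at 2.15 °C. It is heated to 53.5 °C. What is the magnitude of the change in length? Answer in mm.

ΔL = 15.1 mm

|ΔT| = |53.5 − 2.15| = 51.35 K
ΔL = αL₀ΔT = (1.7×10⁻⁵)(17.3)(51.35) = 1.51×10⁻² m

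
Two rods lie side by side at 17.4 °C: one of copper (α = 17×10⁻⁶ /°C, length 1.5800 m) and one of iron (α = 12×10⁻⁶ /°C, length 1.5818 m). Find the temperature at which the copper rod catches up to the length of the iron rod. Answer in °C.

T = 245.9 °C

L₁(1 + α₁ΔT) = L₂(1 + α₂ΔT) ⇒ ΔT = (L₂ − L₁)/(α₁L₁ − α₂L₂)
L₂ − L₁ = 1.5818 − 1.5800 = 1.80×10⁻³ m
α₁L₁ − α₂L₂ = 17×10⁻⁶×1.5800 − 12×10⁻⁶×1.5818 = 7.8784×10⁻⁶ m/K
ΔT = 1.80×10⁻³ / 7.8784×10⁻⁶ = 228.473 K
T = 17.4 + 228.473 = 245.873 °C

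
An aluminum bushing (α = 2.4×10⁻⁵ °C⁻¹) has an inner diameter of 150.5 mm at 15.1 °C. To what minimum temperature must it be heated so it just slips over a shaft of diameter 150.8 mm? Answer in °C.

T = 98.2 °C

Required Δd = 150.8 − 150.5 = 0.3 mm
Δd = αd₀ΔT ⇒ ΔT = Δd/(αd₀) = 0.3 / (2.4×10⁻⁵ × 150.5) = 83.056 K
T_min = 15.1 + 83.056 = 98.156 °C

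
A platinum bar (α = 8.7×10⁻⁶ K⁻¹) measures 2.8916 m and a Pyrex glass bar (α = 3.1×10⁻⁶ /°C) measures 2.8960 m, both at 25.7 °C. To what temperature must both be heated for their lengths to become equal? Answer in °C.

L₁(1 + α₁ΔT) = L₂(1 + α₂ΔT) ⇒ ΔT = (L₂ − L₁)/(α₁L₁ − α₂L₂)
L₂ − L₁ = 2.8960 − 2.8916 = 4.40×10⁻³ m
α₁L₁ − α₂L₂ = 8.7×10⁻⁶×2.8916 − 3.1×10⁻⁶×2.8960 = 1.617932×10⁻⁵ m/K
ΔT = 4.40×10⁻³ / 1.617932×10⁻⁵ = 271.952 K
T = 25.7 + 271.952 = 297.652 °C

T = 297.7 °C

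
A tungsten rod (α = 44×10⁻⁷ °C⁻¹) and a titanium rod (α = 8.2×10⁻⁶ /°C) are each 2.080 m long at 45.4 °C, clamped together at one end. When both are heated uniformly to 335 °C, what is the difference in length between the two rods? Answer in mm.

ΔT = 289.6 K
tungsten: ΔL = 44×10⁻⁷ × 2.080 m × 289.6 = 2.6504×10⁻³ m = 2.6504 mm
titanium: ΔL = 8.2×10⁻⁶ × 2.080 m × 289.6 = 4.9394×10⁻³ m = 4.9394 mm
difference = 4.9394 − 2.6504 = 2.2890 mm

2.29 mm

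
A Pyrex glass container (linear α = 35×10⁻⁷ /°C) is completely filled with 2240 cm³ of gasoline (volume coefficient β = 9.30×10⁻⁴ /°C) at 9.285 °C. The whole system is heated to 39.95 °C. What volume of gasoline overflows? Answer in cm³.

The container also expands: β_container ≈ 3α = 1.05×10⁻⁵ /K
Net overflow = V₀(β_liq − 3α_cont)ΔT
β − 3α = 9.30×10⁻⁴ − 1.05×10⁻⁵ = 9.195×10⁻⁴ /K; ΔT = 30.665 K
ΔV = 2240 × 9.195×10⁻⁴ × 30.665 = 63.2 cm³

63.2 cm³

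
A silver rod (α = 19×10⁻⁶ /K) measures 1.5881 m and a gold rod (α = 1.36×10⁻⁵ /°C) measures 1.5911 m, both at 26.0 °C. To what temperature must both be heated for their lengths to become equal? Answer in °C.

T = 377.5 °C

L₁(1 + α₁ΔT) = L₂(1 + α₂ΔT) ⇒ ΔT = (L₂ − L₁)/(α₁L₁ − α₂L₂)
L₂ − L₁ = 1.5911 − 1.5881 = 3.00×10⁻³ m
α₁L₁ − α₂L₂ = 19×10⁻⁶×1.5881 − 1.36×10⁻⁵×1.5911 = 8.53494×10⁻⁶ m/K
ΔT = 3.00×10⁻³ / 8.53494×10⁻⁶ = 351.496 K
T = 26.0 + 351.496 = 377.496 °C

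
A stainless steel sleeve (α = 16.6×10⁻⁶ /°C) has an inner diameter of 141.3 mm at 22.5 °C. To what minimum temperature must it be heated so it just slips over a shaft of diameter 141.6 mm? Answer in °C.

T = 150 °C

Required Δd = 141.6 − 141.3 = 0.3 mm
Δd = αd₀ΔT ⇒ ΔT = Δd/(αd₀) = 0.3 / (16.6×10⁻⁶ × 141.3) = 127.90 K
T_min = 22.5 + 127.90 = 150.40 °C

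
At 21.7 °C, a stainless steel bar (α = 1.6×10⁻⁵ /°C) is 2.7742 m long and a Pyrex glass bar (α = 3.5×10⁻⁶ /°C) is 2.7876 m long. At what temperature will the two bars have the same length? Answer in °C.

L₁(1 + α₁ΔT) = L₂(1 + α₂ΔT) ⇒ ΔT = (L₂ − L₁)/(α₁L₁ − α₂L₂)
L₂ − L₁ = 2.7876 − 2.7742 = 1.34×10⁻² m
α₁L₁ − α₂L₂ = 1.6×10⁻⁵×2.7742 − 3.5×10⁻⁶×2.7876 = 3.46306×10⁻⁵ m/K
ΔT = 1.34×10⁻² / 3.46306×10⁻⁵ = 386.941 K
T = 21.7 + 386.941 = 408.641 °C

T = 408.6 °C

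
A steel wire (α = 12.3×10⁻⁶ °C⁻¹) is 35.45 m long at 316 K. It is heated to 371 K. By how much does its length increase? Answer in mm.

ΔL = 24.0 mm

|ΔT| = |371 − 316| = 55 K
ΔL = αL₀ΔT = (12.3×10⁻⁶)(35.45)(55) = 2.40×10⁻² m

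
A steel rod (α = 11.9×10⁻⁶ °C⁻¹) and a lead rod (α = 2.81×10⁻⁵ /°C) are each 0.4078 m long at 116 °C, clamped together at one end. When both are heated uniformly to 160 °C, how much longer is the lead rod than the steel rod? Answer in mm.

ΔT = 44 K
steel: ΔL = 11.9×10⁻⁶ × 0.4078 m × 44 = 2.1352×10⁻⁴ m = 0.21352 mm
lead: ΔL = 2.81×10⁻⁵ × 0.4078 m × 44 = 5.0420×10⁻⁴ m = 0.50420 mm
difference = 0.50420 − 0.21352 = 0.29068 mm

0.291 mm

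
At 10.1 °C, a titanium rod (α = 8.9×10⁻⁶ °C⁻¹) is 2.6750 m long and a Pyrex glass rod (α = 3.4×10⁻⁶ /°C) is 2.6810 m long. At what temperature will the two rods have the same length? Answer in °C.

T = 418.5 °C

L₁(1 + α₁ΔT) = L₂(1 + α₂ΔT) ⇒ ΔT = (L₂ − L₁)/(α₁L₁ − α₂L₂)
L₂ − L₁ = 2.6810 − 2.6750 = 6.00×10⁻³ m
α₁L₁ − α₂L₂ = 8.9×10⁻⁶×2.6750 − 3.4×10⁻⁶×2.6810 = 1.46921×10⁻⁵ m/K
ΔT = 6.00×10⁻³ / 1.46921×10⁻⁵ = 408.383 K
T = 10.1 + 408.383 = 418.483 °C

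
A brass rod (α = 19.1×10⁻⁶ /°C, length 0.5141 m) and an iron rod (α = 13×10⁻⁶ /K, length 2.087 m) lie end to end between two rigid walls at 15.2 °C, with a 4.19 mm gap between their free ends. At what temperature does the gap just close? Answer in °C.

T = 129 °C

Gap closes when ΔL₁ + ΔL₂ = 4.19 mm = 4.19×10⁻³ m
(α₁L₁ + α₂L₂)ΔT = g
α₁L₁ + α₂L₂ = 19.1×10⁻⁶×0.5141 + 13×10⁻⁶×2.087 = 3.695031×10⁻⁵ m/K
ΔT = 4.19×10⁻³ / 3.695031×10⁻⁵ = 113.40 K
T = 15.2 + 113.40 = 128.60 °C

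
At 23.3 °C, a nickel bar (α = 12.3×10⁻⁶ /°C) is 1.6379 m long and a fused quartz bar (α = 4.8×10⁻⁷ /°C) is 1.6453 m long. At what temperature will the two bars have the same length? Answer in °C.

Equal length when α₁L₁ΔT − α₂L₂ΔT = L₂ − L₁ = 7.40×10⁻³ m
α₁L₁ = 2.014617×10⁻⁵, α₂L₂ = 7.89744×10⁻⁷ → Δ(αL) = 1.9356426×10⁻⁵ m/K
ΔT = 7.40×10⁻³ / 1.9356426×10⁻⁵ = 382.302 K, so T = 23.3 + 382.302 = 405.602 °C

T = 405.6 °C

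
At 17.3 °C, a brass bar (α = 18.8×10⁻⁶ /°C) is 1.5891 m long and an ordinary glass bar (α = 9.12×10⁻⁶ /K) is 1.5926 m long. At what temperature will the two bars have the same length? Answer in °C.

T = 245.3 °C

L₁(1 + α₁ΔT) = L₂(1 + α₂ΔT) ⇒ ΔT = (L₂ − L₁)/(α₁L₁ − α₂L₂)
L₂ − L₁ = 1.5926 − 1.5891 = 3.50×10⁻³ m
α₁L₁ − α₂L₂ = 18.8×10⁻⁶×1.5891 − 9.12×10⁻⁶×1.5926 = 1.5350568×10⁻⁵ m/K
ΔT = 3.50×10⁻³ / 1.5350568×10⁻⁵ = 228.005 K
T = 17.3 + 228.005 = 245.305 °C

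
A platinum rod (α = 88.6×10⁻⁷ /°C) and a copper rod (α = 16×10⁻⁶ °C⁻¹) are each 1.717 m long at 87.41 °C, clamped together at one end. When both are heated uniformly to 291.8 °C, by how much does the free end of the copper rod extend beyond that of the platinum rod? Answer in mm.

ΔT = 204.39 K
platinum: ΔL = 88.6×10⁻⁷ × 1.717 m × 204.39 = 3.1093×10⁻³ m = 3.1093 mm
copper: ΔL = 16×10⁻⁶ × 1.717 m × 204.39 = 5.6150×10⁻³ m = 5.6150 mm
difference = 5.6150 − 3.1093 = 2.5057 mm

2.51 mm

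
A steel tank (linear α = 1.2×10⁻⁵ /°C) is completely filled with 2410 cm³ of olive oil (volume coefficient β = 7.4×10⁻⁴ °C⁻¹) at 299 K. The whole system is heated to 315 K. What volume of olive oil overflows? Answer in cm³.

The tank also expands: β_container ≈ 3α = 3.6×10⁻⁵ /K
Net overflow = V₀(β_liq − 3α_cont)ΔT
β − 3α = 7.40×10⁻⁴ − 3.6×10⁻⁵ = 7.04×10⁻⁴ /K; ΔT = 16 K
ΔV = 2410 × 7.04×10⁻⁴ × 16 = 27.1 cm³

27.1 cm³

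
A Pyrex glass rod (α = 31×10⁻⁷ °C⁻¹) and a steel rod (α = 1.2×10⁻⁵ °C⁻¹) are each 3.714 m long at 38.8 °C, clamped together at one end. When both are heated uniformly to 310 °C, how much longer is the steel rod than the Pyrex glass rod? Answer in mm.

ΔT = 271.2 K
Pyrex glass: ΔL = 31×10⁻⁷ × 3.714 m × 271.2 = 3.1224×10⁻³ m = 3.1224 mm
steel: ΔL = 1.2×10⁻⁵ × 3.714 m × 271.2 = 1.2087×10⁻² m = 12.087 mm
difference = 12.087 − 3.1224 = 8.9646 mm

8.96 mm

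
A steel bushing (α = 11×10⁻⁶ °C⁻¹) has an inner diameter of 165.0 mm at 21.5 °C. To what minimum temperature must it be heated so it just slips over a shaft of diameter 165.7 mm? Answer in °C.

Required Δd = 165.7 − 165.0 = 0.7 mm
Δd = αd₀ΔT ⇒ ΔT = Δd/(αd₀) = 0.7 / (11×10⁻⁶ × 165.0) = 385.67 K
T_min = 21.5 + 385.67 = 407.17 °C

T = 407 °C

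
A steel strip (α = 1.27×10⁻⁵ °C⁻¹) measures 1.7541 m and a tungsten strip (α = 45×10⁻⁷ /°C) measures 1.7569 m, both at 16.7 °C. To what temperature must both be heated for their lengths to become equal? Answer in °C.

Equal length when α₁L₁ΔT − α₂L₂ΔT = L₂ − L₁ = 2.80×10⁻³ m
α₁L₁ = 2.227707×10⁻⁵, α₂L₂ = 7.90605×10⁻⁶ → Δ(αL) = 1.437102×10⁻⁵ m/K
ΔT = 2.80×10⁻³ / 1.437102×10⁻⁵ = 194.837 K, so T = 16.7 + 194.837 = 211.537 °C

T = 211.5 °C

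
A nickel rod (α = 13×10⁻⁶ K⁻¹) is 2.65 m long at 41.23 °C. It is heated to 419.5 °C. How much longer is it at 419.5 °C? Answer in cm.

ΔL = 1.30 cm

|ΔT| = |419.5 − 41.23| = 378.27 K
ΔL = αL₀ΔT = (13×10⁻⁶)(2.65)(378.27) = 1.30×10⁻² m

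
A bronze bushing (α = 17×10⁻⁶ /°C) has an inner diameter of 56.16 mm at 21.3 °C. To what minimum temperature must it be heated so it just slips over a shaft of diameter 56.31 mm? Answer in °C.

T = 178 °C

Required Δd = 56.31 − 56.16 = 0.15 mm
Δd = αd₀ΔT ⇒ ΔT = Δd/(αd₀) = 0.15 / (17×10⁻⁶ × 56.16) = 157.11 K
T_min = 21.3 + 157.11 = 178.41 °C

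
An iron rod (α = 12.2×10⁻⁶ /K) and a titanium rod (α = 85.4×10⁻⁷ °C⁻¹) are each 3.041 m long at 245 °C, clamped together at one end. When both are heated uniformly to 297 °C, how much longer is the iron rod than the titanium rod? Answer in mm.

0.579 mm

ΔT = 52 K
iron: ΔL = 12.2×10⁻⁶ × 3.041 m × 52 = 1.9292×10⁻³ m = 1.9292 mm
titanium: ΔL = 85.4×10⁻⁷ × 3.041 m × 52 = 1.3504×10⁻³ m = 1.3504 mm
difference = 1.9292 − 1.3504 = 0.5788 mm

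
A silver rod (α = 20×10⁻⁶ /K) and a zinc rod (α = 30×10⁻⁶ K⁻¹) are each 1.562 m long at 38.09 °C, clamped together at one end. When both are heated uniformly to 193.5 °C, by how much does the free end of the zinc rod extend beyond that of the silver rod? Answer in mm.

2.43 mm

ΔT = 155.41 K
silver: ΔL = 20×10⁻⁶ × 1.562 m × 155.41 = 4.8550×10⁻³ m = 4.8550 mm
zinc: ΔL = 30×10⁻⁶ × 1.562 m × 155.41 = 7.2825×10⁻³ m = 7.2825 mm
difference = 7.2825 − 4.8550 = 2.4275 mm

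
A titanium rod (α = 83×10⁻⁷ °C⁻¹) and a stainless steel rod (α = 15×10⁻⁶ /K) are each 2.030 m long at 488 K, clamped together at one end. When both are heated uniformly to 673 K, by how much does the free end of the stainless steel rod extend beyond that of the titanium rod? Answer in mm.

2.52 mm

ΔT = 185 K
titanium: ΔL = 83×10⁻⁷ × 2.030 m × 185 = 3.1171×10⁻³ m = 3.1171 mm
stainless steel: ΔL = 15×10⁻⁶ × 2.030 m × 185 = 5.6332×10⁻³ m = 5.6332 mm
difference = 5.6332 − 3.1171 = 2.5161 mm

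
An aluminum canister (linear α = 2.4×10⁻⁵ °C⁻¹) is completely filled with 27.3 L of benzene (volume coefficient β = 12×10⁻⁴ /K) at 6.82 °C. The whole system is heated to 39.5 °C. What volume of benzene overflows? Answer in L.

The canister also expands: β_container ≈ 3α = 7.2×10⁻⁵ /K
Net overflow = V₀(β_liq − 3α_cont)ΔT
β − 3α = 1.20×10⁻³ − 7.2×10⁻⁵ = 1.128×10⁻³ /K; ΔT = 32.68 K
ΔV = 27.3 × 1.128×10⁻³ × 32.68 = 1.01 L

1.01 L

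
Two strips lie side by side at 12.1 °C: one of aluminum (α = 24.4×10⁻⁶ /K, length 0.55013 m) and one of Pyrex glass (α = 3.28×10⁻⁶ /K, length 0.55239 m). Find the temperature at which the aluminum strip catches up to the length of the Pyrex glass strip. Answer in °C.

T = 206.7 °C

L₁(1 + α₁ΔT) = L₂(1 + α₂ΔT) ⇒ ΔT = (L₂ − L₁)/(α₁L₁ − α₂L₂)
L₂ − L₁ = 0.55239 − 0.55013 = 2.26×10⁻³ m
α₁L₁ − α₂L₂ = 24.4×10⁻⁶×0.55013 − 3.28×10⁻⁶×0.55239 = 1.16113328×10⁻⁵ m/K
ΔT = 2.26×10⁻³ / 1.16113328×10⁻⁵ = 194.637 K
T = 12.1 + 194.637 = 206.737 °C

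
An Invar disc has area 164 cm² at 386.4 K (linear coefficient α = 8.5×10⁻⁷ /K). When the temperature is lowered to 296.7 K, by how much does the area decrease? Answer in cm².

Area coefficient ≈ 2α; |ΔT| = 89.7 K
ΔA = 2αA₀ΔT = 2(8.5×10⁻⁷)(164)(89.7) = 0.0250 cm²

ΔA = 0.0250 cm²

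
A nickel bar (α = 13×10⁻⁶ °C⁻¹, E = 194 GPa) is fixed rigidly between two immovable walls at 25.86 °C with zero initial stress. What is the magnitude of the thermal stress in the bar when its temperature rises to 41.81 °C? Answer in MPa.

σ = 40.2 MPa

Fully constrained: the free strain ε = αΔT is blocked, so σ = Eε = EαΔT.
|ΔT| = 15.95 K
σ = 194×10⁹ × 13×10⁻⁶ × 15.95 = 4.02×10⁷ Pa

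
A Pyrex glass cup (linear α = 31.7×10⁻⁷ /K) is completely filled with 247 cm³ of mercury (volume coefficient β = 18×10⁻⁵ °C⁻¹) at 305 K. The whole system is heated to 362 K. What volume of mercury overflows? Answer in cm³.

2.40 cm³

The cup also expands: β_container ≈ 3α = 9.51×10⁻⁶ /K
Net overflow = V₀(β_liq − 3α_cont)ΔT
β − 3α = 1.80×10⁻⁴ − 9.51×10⁻⁶ = 1.7049×10⁻⁴ /K; ΔT = 57 K
ΔV = 247 × 1.7049×10⁻⁴ × 57 = 2.40 cm³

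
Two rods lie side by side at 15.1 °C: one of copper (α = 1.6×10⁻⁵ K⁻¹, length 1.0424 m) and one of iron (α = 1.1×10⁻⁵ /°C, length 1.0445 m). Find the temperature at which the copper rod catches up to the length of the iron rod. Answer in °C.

T = 419.8 °C

Equal length when α₁L₁ΔT − α₂L₂ΔT = L₂ − L₁ = 2.10×10⁻³ m
α₁L₁ = 1.66784×10⁻⁵, α₂L₂ = 1.14895×10⁻⁵ → Δ(αL) = 5.1889×10⁻⁶ m/K
ΔT = 2.10×10⁻³ / 5.1889×10⁻⁶ = 404.710 K, so T = 15.1 + 404.710 = 419.810 °C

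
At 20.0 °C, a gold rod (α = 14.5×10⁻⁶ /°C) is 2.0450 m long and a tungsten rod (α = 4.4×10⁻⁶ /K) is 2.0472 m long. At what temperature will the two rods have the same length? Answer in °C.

L₁(1 + α₁ΔT) = L₂(1 + α₂ΔT) ⇒ ΔT = (L₂ − L₁)/(α₁L₁ − α₂L₂)
L₂ − L₁ = 2.0472 − 2.0450 = 2.20×10⁻³ m
α₁L₁ − α₂L₂ = 14.5×10⁻⁶×2.0450 − 4.4×10⁻⁶×2.0472 = 2.064482×10⁻⁵ m/K
ΔT = 2.20×10⁻³ / 2.064482×10⁻⁵ = 106.564 K
T = 20.0 + 106.564 = 126.564 °C

T = 126.6 °C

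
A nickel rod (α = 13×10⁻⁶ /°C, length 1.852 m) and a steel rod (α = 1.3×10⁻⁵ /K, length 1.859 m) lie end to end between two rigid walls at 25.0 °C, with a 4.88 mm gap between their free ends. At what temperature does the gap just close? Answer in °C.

Gap closes when ΔL₁ + ΔL₂ = 4.88 mm = 4.88×10⁻³ m
(α₁L₁ + α₂L₂)ΔT = g
α₁L₁ + α₂L₂ = 13×10⁻⁶×1.852 + 1.3×10⁻⁵×1.859 = 4.8243×10⁻⁵ m/K
ΔT = 4.88×10⁻³ / 4.8243×10⁻⁵ = 101.15 K
T = 25.0 + 101.15 = 126.15 °C

T = 126 °C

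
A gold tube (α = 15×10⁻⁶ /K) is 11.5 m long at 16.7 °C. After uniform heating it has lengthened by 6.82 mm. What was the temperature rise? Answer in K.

ΔL = αL₀ΔT ⇒ ΔT = ΔL / (αL₀)
ΔT = 6.82×10⁻³ m / (15×10⁻⁶ × 11.5 m) = 39.536 K

ΔT = 39.5 K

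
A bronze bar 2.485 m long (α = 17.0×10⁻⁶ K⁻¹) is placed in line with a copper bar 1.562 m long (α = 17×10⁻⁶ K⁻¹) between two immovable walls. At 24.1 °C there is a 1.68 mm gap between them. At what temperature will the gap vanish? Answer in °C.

T = 48.5 °C

Gap closes when ΔL₁ + ΔL₂ = 1.68 mm = 1.68×10⁻³ m
(α₁L₁ + α₂L₂)ΔT = g
α₁L₁ + α₂L₂ = 17.0×10⁻⁶×2.485 + 17×10⁻⁶×1.562 = 6.8799×10⁻⁵ m/K
ΔT = 1.68×10⁻³ / 6.8799×10⁻⁵ = 24.419 K
T = 24.1 + 24.419 = 48.519 °C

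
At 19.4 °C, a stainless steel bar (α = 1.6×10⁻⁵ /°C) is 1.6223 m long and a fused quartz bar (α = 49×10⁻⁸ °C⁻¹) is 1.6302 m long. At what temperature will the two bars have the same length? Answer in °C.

T = 333.4 °C

L₁(1 + α₁ΔT) = L₂(1 + α₂ΔT) ⇒ ΔT = (L₂ − L₁)/(α₁L₁ − α₂L₂)
L₂ − L₁ = 1.6302 − 1.6223 = 7.90×10⁻³ m
α₁L₁ − α₂L₂ = 1.6×10⁻⁵×1.6223 − 49×10⁻⁸×1.6302 = 2.5158002×10⁻⁵ m/K
ΔT = 7.90×10⁻³ / 2.5158002×10⁻⁵ = 314.015 K
T = 19.4 + 314.015 = 333.415 °C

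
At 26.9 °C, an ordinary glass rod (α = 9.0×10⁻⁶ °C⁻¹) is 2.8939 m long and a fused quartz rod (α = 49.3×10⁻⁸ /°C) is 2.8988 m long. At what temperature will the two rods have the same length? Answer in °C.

T = 226.0 °C

L₁(1 + α₁ΔT) = L₂(1 + α₂ΔT) ⇒ ΔT = (L₂ − L₁)/(α₁L₁ − α₂L₂)
L₂ − L₁ = 2.8988 − 2.8939 = 4.90×10⁻³ m
α₁L₁ − α₂L₂ = 9.0×10⁻⁶×2.8939 − 49.3×10⁻⁸×2.8988 = 2.46159916×10⁻⁵ m/K
ΔT = 4.90×10⁻³ / 2.46159916×10⁻⁵ = 199.058 K
T = 26.9 + 199.058 = 225.958 °C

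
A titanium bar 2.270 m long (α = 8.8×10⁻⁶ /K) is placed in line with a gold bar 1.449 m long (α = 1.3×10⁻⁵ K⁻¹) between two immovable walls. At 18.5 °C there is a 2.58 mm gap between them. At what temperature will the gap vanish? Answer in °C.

T = 85.0 °C

α₁L₁ = 1.9976×10⁻⁵ m/K, α₂L₂ = 1.8837×10⁻⁵ m/K → total 3.8813×10⁻⁵ m/K
ΔT = g/(α₁L₁+α₂L₂) = 2.58×10⁻³ / 3.8813×10⁻⁵ = 66.473 K
T = 18.5 + 66.473 = 84.973 °C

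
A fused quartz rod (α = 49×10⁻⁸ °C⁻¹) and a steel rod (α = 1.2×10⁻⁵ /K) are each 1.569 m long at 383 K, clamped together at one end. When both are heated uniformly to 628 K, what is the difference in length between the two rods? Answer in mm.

4.42 mm

ΔT = 245 K
fused quartz: ΔL = 49×10⁻⁸ × 1.569 m × 245 = 1.8836×10⁻⁴ m = 0.18836 mm
steel: ΔL = 1.2×10⁻⁵ × 1.569 m × 245 = 4.6129×10⁻³ m = 4.6129 mm
difference = 4.6129 − 0.18836 = 4.42454 mm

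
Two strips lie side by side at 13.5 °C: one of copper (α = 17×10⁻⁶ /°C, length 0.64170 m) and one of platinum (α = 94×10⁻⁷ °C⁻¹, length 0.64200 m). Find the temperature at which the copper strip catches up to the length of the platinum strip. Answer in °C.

T = 75.05 °C

Equal length when α₁L₁ΔT − α₂L₂ΔT = L₂ − L₁ = 3.00×10⁻⁴ m
α₁L₁ = 1.09089×10⁻⁵, α₂L₂ = 6.0348×10⁻⁶ → Δ(αL) = 4.8741×10⁻⁶ m/K
ΔT = 3.00×10⁻⁴ / 4.8741×10⁻⁶ = 61.5498 K, so T = 13.5 + 61.5498 = 75.0498 °C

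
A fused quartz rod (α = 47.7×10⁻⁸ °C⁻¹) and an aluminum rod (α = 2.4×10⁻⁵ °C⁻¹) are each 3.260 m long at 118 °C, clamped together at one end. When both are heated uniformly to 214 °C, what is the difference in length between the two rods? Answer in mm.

ΔT = 96 K
fused quartz: ΔL = 47.7×10⁻⁸ × 3.260 m × 96 = 1.4928×10⁻⁴ m = 0.14928 mm
aluminum: ΔL = 2.4×10⁻⁵ × 3.260 m × 96 = 7.5110×10⁻³ m = 7.5110 mm
difference = 7.5110 − 0.14928 = 7.36172 mm

7.36 mm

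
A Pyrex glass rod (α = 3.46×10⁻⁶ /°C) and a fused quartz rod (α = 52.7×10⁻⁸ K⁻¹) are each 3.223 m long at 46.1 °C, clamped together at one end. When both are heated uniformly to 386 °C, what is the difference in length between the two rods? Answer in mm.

3.21 mm

ΔT = 339.9 K
Pyrex glass: ΔL = 3.46×10⁻⁶ × 3.223 m × 339.9 = 3.7904×10⁻³ m = 3.7904 mm
fused quartz: ΔL = 52.7×10⁻⁸ × 3.223 m × 339.9 = 5.7733×10⁻⁴ m = 0.57733 mm
difference = 3.7904 − 0.57733 = 3.21307 mm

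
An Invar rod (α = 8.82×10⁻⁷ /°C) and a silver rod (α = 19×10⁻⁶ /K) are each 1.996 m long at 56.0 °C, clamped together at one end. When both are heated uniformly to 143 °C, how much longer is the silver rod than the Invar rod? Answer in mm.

3.15 mm

ΔT = 87.0 K
Invar: ΔL = 8.82×10⁻⁷ × 1.996 m × 87.0 = 1.5316×10⁻⁴ m = 0.15316 mm
silver: ΔL = 19×10⁻⁶ × 1.996 m × 87.0 = 3.2994×10⁻³ m = 3.2994 mm
difference = 3.2994 − 0.15316 = 3.14624 mm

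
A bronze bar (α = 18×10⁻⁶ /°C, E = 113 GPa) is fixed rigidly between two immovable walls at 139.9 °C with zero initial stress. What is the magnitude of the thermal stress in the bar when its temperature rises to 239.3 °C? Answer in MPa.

σ = 202 MPa

Fully constrained: the free strain ε = αΔT is blocked, so σ = Eε = EαΔT.
|ΔT| = 99.4 K
σ = 113×10⁹ × 18×10⁻⁶ × 99.4 = 2.02×10⁸ Pa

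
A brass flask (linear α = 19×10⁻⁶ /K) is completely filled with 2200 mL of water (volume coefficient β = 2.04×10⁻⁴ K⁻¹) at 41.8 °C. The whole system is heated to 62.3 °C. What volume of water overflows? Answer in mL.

The flask also expands: β_container ≈ 3α = 5.7×10⁻⁵ /K
Net overflow = V₀(β_liq − 3α_cont)ΔT
β − 3α = 2.04×10⁻⁴ − 5.7×10⁻⁵ = 1.47×10⁻⁴ /K; ΔT = 20.5 K
ΔV = 2200 × 1.47×10⁻⁴ × 20.5 = 6.63 mL

6.63 mL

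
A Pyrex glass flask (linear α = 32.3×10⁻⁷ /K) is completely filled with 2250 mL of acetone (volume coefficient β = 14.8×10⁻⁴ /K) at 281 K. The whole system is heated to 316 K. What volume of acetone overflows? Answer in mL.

116 mL

The flask also expands: β_container ≈ 3α = 9.69×10⁻⁶ /K
Net overflow = V₀(β_liq − 3α_cont)ΔT
β − 3α = 1.48×10⁻³ − 9.69×10⁻⁶ = 1.47031×10⁻³ /K; ΔT = 35 K
ΔV = 2250 × 1.47031×10⁻³ × 35 = 116 mL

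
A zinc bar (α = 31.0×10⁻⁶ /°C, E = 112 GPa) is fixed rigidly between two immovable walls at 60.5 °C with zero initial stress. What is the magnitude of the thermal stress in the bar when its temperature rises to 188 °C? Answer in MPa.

Fully constrained: the free strain ε = αΔT is blocked, so σ = Eε = EαΔT.
|ΔT| = 127.5 K
σ = 112×10⁹ × 31.0×10⁻⁶ × 127.5 = 4.43×10⁸ Pa

σ = 443 MPa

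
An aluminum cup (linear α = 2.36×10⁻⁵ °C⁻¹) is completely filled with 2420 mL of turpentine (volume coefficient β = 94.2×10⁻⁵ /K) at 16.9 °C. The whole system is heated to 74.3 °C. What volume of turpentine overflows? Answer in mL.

121 mL

The cup also expands: β_container ≈ 3α = 7.08×10⁻⁵ /K
Net overflow = V₀(β_liq − 3α_cont)ΔT
β − 3α = 9.42×10⁻⁴ − 7.08×10⁻⁵ = 8.712×10⁻⁴ /K; ΔT = 57.4 K
ΔV = 2420 × 8.712×10⁻⁴ × 57.4 = 121 mL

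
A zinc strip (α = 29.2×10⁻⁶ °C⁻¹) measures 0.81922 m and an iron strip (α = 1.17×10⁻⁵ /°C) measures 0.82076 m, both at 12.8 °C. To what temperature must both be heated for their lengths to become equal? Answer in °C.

T = 120.4 °C

L₁(1 + α₁ΔT) = L₂(1 + α₂ΔT) ⇒ ΔT = (L₂ − L₁)/(α₁L₁ − α₂L₂)
L₂ − L₁ = 0.82076 − 0.81922 = 1.54×10⁻³ m
α₁L₁ − α₂L₂ = 29.2×10⁻⁶×0.81922 − 1.17×10⁻⁵×0.82076 = 1.4318332×10⁻⁵ m/K
ΔT = 1.54×10⁻³ / 1.4318332×10⁻⁵ = 107.554 K
T = 12.8 + 107.554 = 120.354 °C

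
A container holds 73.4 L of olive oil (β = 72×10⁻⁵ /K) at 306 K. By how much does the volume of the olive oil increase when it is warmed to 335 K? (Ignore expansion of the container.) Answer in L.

ΔV = 1.53 L

|ΔT| = |335 − 306| = 29 K
ΔV = βV₀ΔT = (72×10⁻⁵)(73.4)(29) = 1.53 L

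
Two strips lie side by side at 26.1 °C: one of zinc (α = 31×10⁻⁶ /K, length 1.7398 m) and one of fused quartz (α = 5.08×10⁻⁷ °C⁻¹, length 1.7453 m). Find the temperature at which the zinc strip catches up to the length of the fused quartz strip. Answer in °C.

T = 129.8 °C

L₁(1 + α₁ΔT) = L₂(1 + α₂ΔT) ⇒ ΔT = (L₂ − L₁)/(α₁L₁ − α₂L₂)
L₂ − L₁ = 1.7453 − 1.7398 = 5.50×10⁻³ m
α₁L₁ − α₂L₂ = 31×10⁻⁶×1.7398 − 5.08×10⁻⁷×1.7453 = 5.30471876×10⁻⁵ m/K
ΔT = 5.50×10⁻³ / 5.30471876×10⁻⁵ = 103.681 K
T = 26.1 + 103.681 = 129.781 °C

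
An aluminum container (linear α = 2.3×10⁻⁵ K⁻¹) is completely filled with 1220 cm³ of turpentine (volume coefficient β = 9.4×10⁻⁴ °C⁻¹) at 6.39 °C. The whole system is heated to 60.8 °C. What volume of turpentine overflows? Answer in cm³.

57.8 cm³

The container also expands: β_container ≈ 3α = 6.9×10⁻⁵ /K
Net overflow = V₀(β_liq − 3α_cont)ΔT
β − 3α = 9.40×10⁻⁴ − 6.9×10⁻⁵ = 8.71×10⁻⁴ /K; ΔT = 54.41 K
ΔV = 1220 × 8.71×10⁻⁴ × 54.41 = 57.8 cm³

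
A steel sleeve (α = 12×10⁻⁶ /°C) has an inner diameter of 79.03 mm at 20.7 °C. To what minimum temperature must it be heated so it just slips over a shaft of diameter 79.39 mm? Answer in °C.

Required Δd = 79.39 − 79.03 = 0.36 mm
Δd = αd₀ΔT ⇒ ΔT = Δd/(αd₀) = 0.36 / (12×10⁻⁶ × 79.03) = 379.60 K
T_min = 20.7 + 379.60 = 400.30 °C

T = 400 °C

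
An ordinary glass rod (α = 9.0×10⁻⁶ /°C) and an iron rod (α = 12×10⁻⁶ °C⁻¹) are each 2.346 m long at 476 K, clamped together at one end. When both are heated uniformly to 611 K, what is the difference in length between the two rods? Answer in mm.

0.950 mm

ΔT = 135 K
ordinary glass: ΔL = 9.0×10⁻⁶ × 2.346 m × 135 = 2.8504×10⁻³ m = 2.8504 mm
iron: ΔL = 12×10⁻⁶ × 2.346 m × 135 = 3.8005×10⁻³ m = 3.8005 mm
difference = 3.8005 − 2.8504 = 0.9501 mm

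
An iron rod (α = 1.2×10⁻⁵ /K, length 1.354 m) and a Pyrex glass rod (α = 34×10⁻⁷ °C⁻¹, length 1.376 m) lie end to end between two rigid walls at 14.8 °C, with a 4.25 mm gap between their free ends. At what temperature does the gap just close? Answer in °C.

α₁L₁ = 1.6248×10⁻⁵ m/K, α₂L₂ = 4.6784×10⁻⁶ m/K → total 2.09264×10⁻⁵ m/K
ΔT = g/(α₁L₁+α₂L₂) = 4.25×10⁻³ / 2.09264×10⁻⁵ = 203.09 K
T = 14.8 + 203.09 = 217.89 °C

T = 218 °C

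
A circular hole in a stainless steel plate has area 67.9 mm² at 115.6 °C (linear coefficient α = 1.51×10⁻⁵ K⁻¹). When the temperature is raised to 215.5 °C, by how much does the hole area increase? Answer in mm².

ΔA = 0.205 mm²

Area coefficient ≈ 2α; |ΔT| = 99.9 K
ΔA = 2αA₀ΔT = 2(1.51×10⁻⁵)(67.9)(99.9) = 0.205 mm²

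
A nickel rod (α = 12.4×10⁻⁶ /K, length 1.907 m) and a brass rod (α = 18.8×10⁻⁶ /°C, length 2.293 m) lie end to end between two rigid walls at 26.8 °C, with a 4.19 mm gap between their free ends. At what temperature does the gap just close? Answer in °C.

Gap closes when ΔL₁ + ΔL₂ = 4.19 mm = 4.19×10⁻³ m
(α₁L₁ + α₂L₂)ΔT = g
α₁L₁ + α₂L₂ = 12.4×10⁻⁶×1.907 + 18.8×10⁻⁶×2.293 = 6.67552×10⁻⁵ m/K
ΔT = 4.19×10⁻³ / 6.67552×10⁻⁵ = 62.767 K
T = 26.8 + 62.767 = 89.567 °C

T = 89.6 °C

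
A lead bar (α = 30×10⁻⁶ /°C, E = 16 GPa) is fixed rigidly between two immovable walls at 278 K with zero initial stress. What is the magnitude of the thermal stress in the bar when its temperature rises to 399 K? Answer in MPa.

σ = 58.1 MPa

Fully constrained: the free strain ε = αΔT is blocked, so σ = Eε = EαΔT.
|ΔT| = 121 K
σ = 16.0×10⁹ × 30×10⁻⁶ × 121 = 5.81×10⁷ Pa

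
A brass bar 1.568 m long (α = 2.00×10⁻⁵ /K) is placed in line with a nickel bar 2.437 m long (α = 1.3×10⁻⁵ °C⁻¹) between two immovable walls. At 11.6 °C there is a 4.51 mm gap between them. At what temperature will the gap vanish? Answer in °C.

T = 83.1 °C

α₁L₁ = 3.136×10⁻⁵ m/K, α₂L₂ = 3.1681×10⁻⁵ m/K → total 6.3041×10⁻⁵ m/K
ΔT = g/(α₁L₁+α₂L₂) = 4.51×10⁻³ / 6.3041×10⁻⁵ = 71.541 K
T = 11.6 + 71.541 = 83.141 °C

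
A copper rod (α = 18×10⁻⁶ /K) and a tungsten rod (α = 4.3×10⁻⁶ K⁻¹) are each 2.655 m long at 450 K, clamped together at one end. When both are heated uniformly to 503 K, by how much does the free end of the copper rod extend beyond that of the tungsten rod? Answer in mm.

1.93 mm

ΔT = 53 K
copper: ΔL = 18×10⁻⁶ × 2.655 m × 53 = 2.5329×10⁻³ m = 2.5329 mm
tungsten: ΔL = 4.3×10⁻⁶ × 2.655 m × 53 = 6.0507×10⁻⁴ m = 0.60507 mm
difference = 2.5329 − 0.60507 = 1.92783 mm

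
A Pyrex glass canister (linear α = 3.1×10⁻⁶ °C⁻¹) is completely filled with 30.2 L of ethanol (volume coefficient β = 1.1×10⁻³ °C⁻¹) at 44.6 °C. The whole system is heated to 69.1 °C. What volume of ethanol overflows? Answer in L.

The canister also expands: β_container ≈ 3α = 9.3×10⁻⁶ /K
Net overflow = V₀(β_liq − 3α_cont)ΔT
β − 3α = 1.10×10⁻³ − 9.3×10⁻⁶ = 1.0907×10⁻³ /K; ΔT = 24.5 K
ΔV = 30.2 × 1.0907×10⁻³ × 24.5 = 0.807 L

0.807 L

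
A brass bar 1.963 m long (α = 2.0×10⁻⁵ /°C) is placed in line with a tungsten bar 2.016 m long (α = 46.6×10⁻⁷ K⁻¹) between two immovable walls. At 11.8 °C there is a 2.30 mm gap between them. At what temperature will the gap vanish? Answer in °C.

Gap closes when ΔL₁ + ΔL₂ = 2.30 mm = 2.30×10⁻³ m
(α₁L₁ + α₂L₂)ΔT = g
α₁L₁ + α₂L₂ = 2.0×10⁻⁵×1.963 + 46.6×10⁻⁷×2.016 = 4.865456×10⁻⁵ m/K
ΔT = 2.30×10⁻³ / 4.865456×10⁻⁵ = 47.272 K
T = 11.8 + 47.272 = 59.072 °C

T = 59.1 °C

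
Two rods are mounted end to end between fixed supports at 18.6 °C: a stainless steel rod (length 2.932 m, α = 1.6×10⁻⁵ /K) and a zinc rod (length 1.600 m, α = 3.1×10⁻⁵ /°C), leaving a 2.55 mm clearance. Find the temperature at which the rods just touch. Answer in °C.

T = 45.0 °C

α₁L₁ = 4.6912×10⁻⁵ m/K, α₂L₂ = 4.960×10⁻⁵ m/K → total 9.6512×10⁻⁵ m/K
ΔT = g/(α₁L₁+α₂L₂) = 2.55×10⁻³ / 9.6512×10⁻⁵ = 26.422 K
T = 18.6 + 26.422 = 45.022 °C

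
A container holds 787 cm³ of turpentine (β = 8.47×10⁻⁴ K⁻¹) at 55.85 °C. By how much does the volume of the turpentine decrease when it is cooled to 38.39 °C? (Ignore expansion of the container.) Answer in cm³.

|ΔT| = |38.39 − 55.85| = 17.46 K
ΔV = βV₀ΔT = (8.47×10⁻⁴)(787)(17.46) = 11.6 cm³

ΔV = 11.6 cm³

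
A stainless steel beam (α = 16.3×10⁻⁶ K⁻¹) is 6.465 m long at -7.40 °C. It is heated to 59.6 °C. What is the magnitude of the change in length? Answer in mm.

|ΔT| = |59.6 − (-7.40)| = 67.00 K
ΔL = αL₀ΔT = (16.3×10⁻⁶)(6.465)(67.00) = 7.06×10⁻³ m

ΔL = 7.06 mm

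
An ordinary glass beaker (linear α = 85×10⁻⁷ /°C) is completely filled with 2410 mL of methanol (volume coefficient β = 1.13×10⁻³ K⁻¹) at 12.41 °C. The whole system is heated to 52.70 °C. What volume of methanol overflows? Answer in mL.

107 mL

The beaker also expands: β_container ≈ 3α = 2.55×10⁻⁵ /K
Net overflow = V₀(β_liq − 3α_cont)ΔT
β − 3α = 1.13×10⁻³ − 2.55×10⁻⁵ = 1.1045×10⁻³ /K; ΔT = 40.29 K
ΔV = 2410 × 1.1045×10⁻³ × 40.29 = 107 mL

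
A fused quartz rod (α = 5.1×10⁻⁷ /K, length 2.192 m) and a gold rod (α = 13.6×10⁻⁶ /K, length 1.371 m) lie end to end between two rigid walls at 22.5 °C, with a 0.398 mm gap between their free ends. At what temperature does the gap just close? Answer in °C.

T = 42.6 °C

Gap closes when ΔL₁ + ΔL₂ = 0.398 mm = 3.98×10⁻⁴ m
(α₁L₁ + α₂L₂)ΔT = g
α₁L₁ + α₂L₂ = 5.1×10⁻⁷×2.192 + 13.6×10⁻⁶×1.371 = 1.976352×10⁻⁵ m/K
ΔT = 3.98×10⁻⁴ / 1.976352×10⁻⁵ = 20.138 K
T = 22.5 + 20.138 = 42.638 °C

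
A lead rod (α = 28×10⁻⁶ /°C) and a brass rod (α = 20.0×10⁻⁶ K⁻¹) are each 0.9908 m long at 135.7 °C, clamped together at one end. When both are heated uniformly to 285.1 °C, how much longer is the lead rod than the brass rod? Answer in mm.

ΔT = 149.4 K
lead: ΔL = 28×10⁻⁶ × 0.9908 m × 149.4 = 4.1447×10⁻³ m = 4.1447 mm
brass: ΔL = 20.0×10⁻⁶ × 0.9908 m × 149.4 = 2.9605×10⁻³ m = 2.9605 mm
difference = 4.1447 − 2.9605 = 1.1842 mm

1.18 mm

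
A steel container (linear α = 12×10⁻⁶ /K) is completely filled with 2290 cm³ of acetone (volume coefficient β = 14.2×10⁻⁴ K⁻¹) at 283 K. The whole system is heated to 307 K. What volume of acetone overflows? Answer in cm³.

The container also expands: β_container ≈ 3α = 3.6×10⁻⁵ /K
Net overflow = V₀(β_liq − 3α_cont)ΔT
β − 3α = 1.42×10⁻³ − 3.6×10⁻⁵ = 1.384×10⁻³ /K; ΔT = 24 K
ΔV = 2290 × 1.384×10⁻³ × 24 = 76.1 cm³

76.1 cm³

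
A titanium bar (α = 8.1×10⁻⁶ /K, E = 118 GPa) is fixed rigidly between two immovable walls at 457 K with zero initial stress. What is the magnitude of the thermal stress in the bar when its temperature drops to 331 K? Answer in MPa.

σ = 120 MPa

Fully constrained: the free strain ε = αΔT is blocked, so σ = Eε = EαΔT.
|ΔT| = 126 K
σ = 118×10⁹ × 8.1×10⁻⁶ × 126 = 1.20×10⁸ Pa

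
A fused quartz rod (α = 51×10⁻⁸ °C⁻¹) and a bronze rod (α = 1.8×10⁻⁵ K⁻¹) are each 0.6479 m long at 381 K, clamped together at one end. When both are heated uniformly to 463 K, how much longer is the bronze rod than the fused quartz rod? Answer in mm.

ΔT = 82 K
fused quartz: ΔL = 51×10⁻⁸ × 0.6479 m × 82 = 2.7095×10⁻⁵ m = 0.027095 mm
bronze: ΔL = 1.8×10⁻⁵ × 0.6479 m × 82 = 9.5630×10⁻⁴ m = 0.95630 mm
difference = 0.95630 − 0.027095 = 0.929205 mm

0.929 mm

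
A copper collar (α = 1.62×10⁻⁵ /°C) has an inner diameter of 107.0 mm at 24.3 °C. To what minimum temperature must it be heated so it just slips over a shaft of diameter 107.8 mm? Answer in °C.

T = 486 °C

Required Δd = 107.8 − 107.0 = 0.8 mm
Δd = αd₀ΔT ⇒ ΔT = Δd/(αd₀) = 0.8 / (1.62×10⁻⁵ × 107.0) = 461.52 K
T_min = 24.3 + 461.52 = 485.82 °C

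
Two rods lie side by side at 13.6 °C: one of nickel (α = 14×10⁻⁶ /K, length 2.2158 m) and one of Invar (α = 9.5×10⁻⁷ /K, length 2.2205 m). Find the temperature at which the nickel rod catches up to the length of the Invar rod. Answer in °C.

Equal length when α₁L₁ΔT − α₂L₂ΔT = L₂ − L₁ = 4.70×10⁻³ m
α₁L₁ = 3.10212×10⁻⁵, α₂L₂ = 2.109475×10⁻⁶ → Δ(αL) = 2.8911725×10⁻⁵ m/K
ΔT = 4.70×10⁻³ / 2.8911725×10⁻⁵ = 162.564 K, so T = 13.6 + 162.564 = 176.164 °C

T = 176.2 °C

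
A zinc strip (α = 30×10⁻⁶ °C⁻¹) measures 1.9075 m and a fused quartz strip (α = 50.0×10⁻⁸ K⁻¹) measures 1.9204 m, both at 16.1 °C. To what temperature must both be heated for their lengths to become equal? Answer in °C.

T = 245.4 °C

Equal length when α₁L₁ΔT − α₂L₂ΔT = L₂ − L₁ = 1.29×10⁻² m
α₁L₁ = 5.7225×10⁻⁵, α₂L₂ = 9.602×10⁻⁷ → Δ(αL) = 5.62648×10⁻⁵ m/K
ΔT = 1.29×10⁻² / 5.62648×10⁻⁵ = 229.273 K, so T = 16.1 + 229.273 = 245.373 °C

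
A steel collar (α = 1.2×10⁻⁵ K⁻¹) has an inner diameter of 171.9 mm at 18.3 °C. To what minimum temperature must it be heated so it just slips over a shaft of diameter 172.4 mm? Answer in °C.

Required Δd = 172.4 − 171.9 = 0.5 mm
Δd = αd₀ΔT ⇒ ΔT = Δd/(αd₀) = 0.5 / (1.2×10⁻⁵ × 171.9) = 242.39 K
T_min = 18.3 + 242.39 = 260.69 °C

T = 261 °C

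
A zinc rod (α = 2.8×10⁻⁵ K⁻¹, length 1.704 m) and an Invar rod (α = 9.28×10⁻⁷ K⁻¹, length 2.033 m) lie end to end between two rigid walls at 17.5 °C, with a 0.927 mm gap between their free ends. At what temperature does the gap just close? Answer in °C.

α₁L₁ = 4.7712×10⁻⁵ m/K, α₂L₂ = 1.886624×10⁻⁶ m/K → total 4.9598624×10⁻⁵ m/K
ΔT = g/(α₁L₁+α₂L₂) = 9.27×10⁻⁴ / 4.9598624×10⁻⁵ = 18.690 K
T = 17.5 + 18.690 = 36.190 °C

T = 36.2 °C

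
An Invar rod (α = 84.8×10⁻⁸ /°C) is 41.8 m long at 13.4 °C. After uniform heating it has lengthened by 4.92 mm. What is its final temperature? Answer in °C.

T = 152 °C

ΔL = αL₀ΔT ⇒ ΔT = ΔL / (αL₀)
ΔT = 4.92×10⁻³ m / (84.8×10⁻⁸ × 41.8 m) = 138.80 K
T = 13.4 + 138.80 = 152.20 °C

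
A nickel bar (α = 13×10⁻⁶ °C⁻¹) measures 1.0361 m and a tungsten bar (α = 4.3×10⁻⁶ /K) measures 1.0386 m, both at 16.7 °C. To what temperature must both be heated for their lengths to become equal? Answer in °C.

T = 294.4 °C

L₁(1 + α₁ΔT) = L₂(1 + α₂ΔT) ⇒ ΔT = (L₂ − L₁)/(α₁L₁ − α₂L₂)
L₂ − L₁ = 1.0386 − 1.0361 = 2.50×10⁻³ m
α₁L₁ − α₂L₂ = 13×10⁻⁶×1.0361 − 4.3×10⁻⁶×1.0386 = 9.00332×10⁻⁶ m/K
ΔT = 2.50×10⁻³ / 9.00332×10⁻⁶ = 277.675 K
T = 16.7 + 277.675 = 294.375 °C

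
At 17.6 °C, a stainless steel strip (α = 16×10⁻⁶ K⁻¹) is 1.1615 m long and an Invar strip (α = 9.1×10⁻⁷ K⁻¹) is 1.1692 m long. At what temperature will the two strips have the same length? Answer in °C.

T = 457.1 °C

Equal length when α₁L₁ΔT − α₂L₂ΔT = L₂ − L₁ = 7.70×10⁻³ m
α₁L₁ = 1.8584×10⁻⁵, α₂L₂ = 1.063972×10⁻⁶ → Δ(αL) = 1.7520028×10⁻⁵ m/K
ΔT = 7.70×10⁻³ / 1.7520028×10⁻⁵ = 439.497 K, so T = 17.6 + 439.497 = 457.097 °C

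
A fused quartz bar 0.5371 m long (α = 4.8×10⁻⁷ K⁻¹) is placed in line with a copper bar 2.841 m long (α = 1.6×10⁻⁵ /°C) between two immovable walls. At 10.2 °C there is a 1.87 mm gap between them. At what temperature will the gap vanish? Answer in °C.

T = 51.1 °C

Gap closes when ΔL₁ + ΔL₂ = 1.87 mm = 1.87×10⁻³ m
(α₁L₁ + α₂L₂)ΔT = g
α₁L₁ + α₂L₂ = 4.8×10⁻⁷×0.5371 + 1.6×10⁻⁵×2.841 = 4.5713808×10⁻⁵ m/K
ΔT = 1.87×10⁻³ / 4.5713808×10⁻⁵ = 40.907 K
T = 10.2 + 40.907 = 51.107 °C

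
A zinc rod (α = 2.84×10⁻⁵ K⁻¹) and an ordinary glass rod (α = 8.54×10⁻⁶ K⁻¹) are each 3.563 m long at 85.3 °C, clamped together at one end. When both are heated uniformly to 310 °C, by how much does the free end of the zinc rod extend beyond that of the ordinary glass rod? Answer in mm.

ΔT = 224.7 K
zinc: ΔL = 2.84×10⁻⁵ × 3.563 m × 224.7 = 2.2737×10⁻² m = 22.737 mm
ordinary glass: ΔL = 8.54×10⁻⁶ × 3.563 m × 224.7 = 6.8372×10⁻³ m = 6.8372 mm
difference = 22.737 − 6.8372 = 15.8998 mm

15.9 mm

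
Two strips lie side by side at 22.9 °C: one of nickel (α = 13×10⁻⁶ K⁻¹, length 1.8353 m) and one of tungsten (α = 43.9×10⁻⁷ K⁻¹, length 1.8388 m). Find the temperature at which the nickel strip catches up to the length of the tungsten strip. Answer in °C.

L₁(1 + α₁ΔT) = L₂(1 + α₂ΔT) ⇒ ΔT = (L₂ − L₁)/(α₁L₁ − α₂L₂)
L₂ − L₁ = 1.8388 − 1.8353 = 3.50×10⁻³ m
α₁L₁ − α₂L₂ = 13×10⁻⁶×1.8353 − 43.9×10⁻⁷×1.8388 = 1.5786568×10⁻⁵ m/K
ΔT = 3.50×10⁻³ / 1.5786568×10⁻⁵ = 221.707 K
T = 22.9 + 221.707 = 244.607 °C

T = 244.6 °C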